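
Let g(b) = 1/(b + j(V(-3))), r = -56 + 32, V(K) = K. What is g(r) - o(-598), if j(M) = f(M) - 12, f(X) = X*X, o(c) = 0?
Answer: -1/27 ≈ -0.037037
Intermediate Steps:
r = -24
f(X) = X**2
j(M) = -12 + M**2 (j(M) = M**2 - 12 = -12 + M**2)
g(b) = 1/(-3 + b) (g(b) = 1/(b + (-12 + (-3)**2)) = 1/(b + (-12 + 9)) = 1/(b - 3) = 1/(-3 + b))
g(r) - o(-598) = 1/(-3 - 24) - 1*0 = 1/(-27) + 0 = -1/27 + 0 = -1/27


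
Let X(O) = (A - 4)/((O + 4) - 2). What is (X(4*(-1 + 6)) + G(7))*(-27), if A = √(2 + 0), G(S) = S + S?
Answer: -4104/11 - 27*√2/22 ≈ -374.83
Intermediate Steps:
G(S) = 2*S
A = √2 ≈ 1.4142
X(O) = (-4 + √2)/(2 + O) (X(O) = (√2 - 4)/((O + 4) - 2) = (-4 + √2)/((4 + O) - 2) = (-4 + √2)/(2 + O))
(X(4*(-1 + 6)) + G(7))*(-27) = ((-4 + √2)/(2 + 4*(-1 + 6)) + 2*7)*(-27) = ((-4 + √2)/(2 + 4*5) + 14)*(-27) = ((-4 + √2)/(2 + 20) + 14)*(-27) = ((-4 + √2)/22 + 14)*(-27) = ((-2/11 + √2/22) + 14)*(-27) = (152/11 + √2/22)*(-27) = -4104/11 - 27*√2/22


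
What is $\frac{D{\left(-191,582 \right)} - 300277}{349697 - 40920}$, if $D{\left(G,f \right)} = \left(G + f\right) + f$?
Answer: $- \frac{299304}{308777} \approx -0.96932$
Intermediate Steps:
$D{\left(G,f \right)} = G + 2 f$
$\frac{D{\left(-191,582 \right)} - 300277}{349697 - 40920} = \frac{\left(-191 + 2 \cdot 582\right) - 300277}{349697 - 40920} = \frac{\left(-191 + 1164\right) - 300277}{349697 - 40920} = \frac{973 - 300277}{308777} = \left(-299304\right) \frac{1}{308777} = - \frac{299304}{308777}$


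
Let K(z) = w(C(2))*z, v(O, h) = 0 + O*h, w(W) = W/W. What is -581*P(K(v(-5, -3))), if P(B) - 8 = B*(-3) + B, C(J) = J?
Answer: 12782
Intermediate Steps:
w(W) = 1
v(O, h) = O*h
K(z) = z (K(z) = 1*z = z)
P(B) = 8 - 2*B (P(B) = 8 + (B*(-3) + B) = 8 + (-3*B + B) = 8 - 2*B)
-581*P(K(v(-5, -3))) = -581*(8 - (-10)*(-3)) = -581*(8 - 2*15) = -581*(8 - 30) = -581*(-22) = 12782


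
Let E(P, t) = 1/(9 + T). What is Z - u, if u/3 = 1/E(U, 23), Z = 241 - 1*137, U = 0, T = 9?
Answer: 50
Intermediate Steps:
E(P, t) = 1/18 (E(P, t) = 1/(9 + 9) = 1/18)
Z = 104 (Z = 241 - 137 = 104)
u = 54 (u = 3/(1/18) = 3*18 = 54)
Z - u = 104 - 1*54 = 104 - 54 = 50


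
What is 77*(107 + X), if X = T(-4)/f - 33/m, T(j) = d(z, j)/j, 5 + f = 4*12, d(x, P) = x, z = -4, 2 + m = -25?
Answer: 3225607/387 ≈ 8334.9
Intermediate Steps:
m = -27 (m = -2 - 25 = -27)
f = 43 (f = -5 + 4*12 = -5 + 48 = 43)
T(j) = -4/j
X = 482/387 (X = -4/(-4)/43 - 33/(-27) = -4*(-¼)*(1/43) - 33*(-1/27) = 1*(1/43) + 11/9 = 1/43 + 11/9 = 482/387 ≈ 1.2455)
77*(107 + X) = 77*(107 + 482/387) = 77*(41891/387) = 3225607/387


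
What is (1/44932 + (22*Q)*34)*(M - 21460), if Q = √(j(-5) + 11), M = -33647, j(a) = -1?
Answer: -55107/44932 - 41220036*√10 ≈ -1.3035e+8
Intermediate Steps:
Q = √10 (Q = √(-1 + 11) = √10 ≈ 3.1623)
(1/44932 + (22*Q)*34)*(M - 21460) = (1/44932 + (22*√10)*34)*(-33647 - 21460) = (1/44932 + 748*√10)*(-55107) = -55107/44932 - 41220036*√10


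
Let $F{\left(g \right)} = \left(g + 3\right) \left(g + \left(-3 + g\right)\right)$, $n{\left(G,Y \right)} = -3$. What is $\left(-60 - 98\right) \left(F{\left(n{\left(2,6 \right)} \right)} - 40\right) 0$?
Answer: $0$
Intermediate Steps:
$F{\left(g \right)} = \left(-3 + 2 g\right) \left(3 + g\right)$ ($F{\left(g \right)} = \left(3 + g\right) \left(-3 + 2 g\right) = \left(-3 + 2 g\right) \left(3 + g\right)$)
$\left(-60 - 98\right) \left(F{\left(n{\left(2,6 \right)} \right)} - 40\right) 0 = \left(-60 - 98\right) \left(\left(-9 + 2 \left(-3\right)^{2} + 3 \left(-3\right)\right) - 40\right) 0 = - 158 \left(\left(-9 + 2 \cdot 9 - 9\right) - 40\right) 0 = - 158 \left(\left(-9 + 18 - 9\right) - 40\right) 0 = - 158 \left(0 - 40\right) 0 = \left(-158\right) \left(-40\right) 0 = 6320 \cdot 0 = 0$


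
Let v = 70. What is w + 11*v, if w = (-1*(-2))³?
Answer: 778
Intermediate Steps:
w = 8 (w = 2³ = 8)
w + 11*v = 8 + 11*70 = 8 + 770 = 778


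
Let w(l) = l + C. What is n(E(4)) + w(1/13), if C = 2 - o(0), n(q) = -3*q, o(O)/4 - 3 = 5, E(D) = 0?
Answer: -389/13 ≈ -29.923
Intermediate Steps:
o(O) = 32 (o(O) = 12 + 4*5 = 12 + 20 = 32)
C = -30 (C = 2 - 1*32 = 2 - 32 = -30)
w(l) = -30 + l (w(l) = l - 30 = -30 + l)
n(E(4)) + w(1/13) = -3*0 + (-30 + 1/13) = 0 + (-30 + 1/13) = 0 - 389/13 = -389/13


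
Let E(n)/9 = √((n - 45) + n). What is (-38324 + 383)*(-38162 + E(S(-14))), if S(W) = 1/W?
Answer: 1447904442 - 682938*I*√553/7 ≈ 1.4479e+9 - 2.2943e+6*I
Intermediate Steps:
E(n) = 9*√(-45 + 2*n) (E(n) = 9*√((n - 45) + n) = 9*√((-45 + n) + n) = 9*√(-45 + 2*n))
(-38324 + 383)*(-38162 + E(S(-14))) = (-38324 + 383)*(-38162 + 9*√(-45 + 2/(-14))) = -37941*(-38162 + 9*√(-45 + 2*(-1/14))) = -37941*(-38162 + 9*√(-45 - ⅐)) = -37941*(-38162 + 9*√(-316/7)) = -37941*(-38162 + 9*(2*I*√553/7)) = -37941*(-38162 + 18*I*√553/7) = 1447904442 - 682938*I*√553/7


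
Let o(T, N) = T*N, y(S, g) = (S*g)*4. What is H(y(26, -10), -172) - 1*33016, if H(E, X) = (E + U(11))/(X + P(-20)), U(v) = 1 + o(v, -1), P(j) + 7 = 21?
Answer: -2607739/79 ≈ -33009.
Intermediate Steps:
y(S, g) = 4*S*g
o(T, N) = N*T
P(j) = 14 (P(j) = -7 + 21 = 14)
U(v) = 1 - v
H(E, X) = (-10 + E)/(14 + X) (H(E, X) = (E + (1 - 1*11))/(X + 14) = (E + (1 - 11))/(14 + X) = (E - 10)/(14 + X) = (-10 + E)/(14 + X))
H(y(26, -10), -172) - 1*33016 = (-10 + 4*26*(-10))/(14 - 172) - 1*33016 = (-10 - 1040)/(-158) - 33016 = -1/158*(-1050) - 33016 = 525/79 - 33016 = -2607739/79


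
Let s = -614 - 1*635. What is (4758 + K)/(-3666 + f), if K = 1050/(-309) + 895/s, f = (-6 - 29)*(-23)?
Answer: -611573091/368059067 ≈ -1.6616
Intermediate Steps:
s = -1249 (s = -614 - 635 = -1249)
f = 805 (f = -35*(-23) = 805)
K = -529335/128647 (K = 1050/(-309) + 895/(-1249) = 1050*(-1/309) + 895*(-1/1249) = -350/103 - 895/1249 = -529335/128647 ≈ -4.1146)
(4758 + K)/(-3666 + f) = (4758 - 529335/128647)/(-3666 + 805) = (611573091/128647)/(-2861) = (611573091/128647)*(-1/2861) = -611573091/368059067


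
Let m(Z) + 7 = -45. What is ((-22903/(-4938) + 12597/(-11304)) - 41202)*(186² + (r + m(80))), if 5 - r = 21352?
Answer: -562012332020779/1033688 ≈ -5.4370e+8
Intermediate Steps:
r = -21347 (r = 5 - 1*21352 = 5 - 21352 = -21347)
m(Z) = -52 (m(Z) = -7 - 45 = -52)
((-22903/(-4938) + 12597/(-11304)) - 41202)*(186² + (r + m(80))) = ((-22903/(-4938) + 12597/(-11304)) - 41202)*(186² + (-21347 - 52)) = ((-22903*(-1/4938) + 12597*(-1/11304)) - 41202)*(34596 - 21399) = ((22903/4938 - 4199/3768) - 41202)*13197 = (10927307/3101064 - 41202)*13197 = -127759111621/3101064*13197 = -562012332020779/1033688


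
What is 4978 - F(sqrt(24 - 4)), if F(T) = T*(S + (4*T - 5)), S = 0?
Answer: 4898 + 10*sqrt(5) ≈ 4920.4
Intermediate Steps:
F(T) = T*(-5 + 4*T) (F(T) = T*(0 + (4*T - 5)) = T*(0 + (-5 + 4*T)) = T*(-5 + 4*T))
4978 - F(sqrt(24 - 4)) = 4978 - sqrt(24 - 4)*(-5 + 4*sqrt(24 - 4)) = 4978 - sqrt(20)*(-5 + 4*sqrt(20)) = 4978 - 2*sqrt(5)*(-5 + 4*(2*sqrt(5))) = 4978 - 2*sqrt(5)*(-5 + 8*sqrt(5))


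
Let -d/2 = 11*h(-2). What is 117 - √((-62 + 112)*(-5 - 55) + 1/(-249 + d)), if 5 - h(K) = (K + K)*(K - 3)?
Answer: 117 - I*√242999/9 ≈ 117.0 - 54.772*I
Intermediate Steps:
h(K) = 5 - 2*K*(-3 + K) (h(K) = 5 - (K + K)*(K - 3) = 5 - 2*K*(-3 + K))
d = 330 (d = -22*(5 - 2*(-2)² + 6*(-2)) = -22*(5 - 2*4 - 12) = -22*(5 - 8 - 12) = -22*(-15) = -2*(-165) = 330)
117 - √((-62 + 112)*(-5 - 55) + 1/(-249 + d)) = 117 - √((-62 + 112)*(-5 - 55) + 1/(-249 + 330)) = 117 - √(50*(-60) + 1/81) = 117 - √(-3000 + 1/81) = 117 - √(-242999/81) = 117 - I*√242999/9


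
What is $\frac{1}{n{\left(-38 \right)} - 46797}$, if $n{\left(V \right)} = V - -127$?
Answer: $- \frac{1}{46708} \approx -2.141 \cdot 10^{-5}$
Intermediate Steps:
$n{\left(V \right)} = 127 + V$ ($n{\left(V \right)} = V + 127 = 127 + V$)
$\frac{1}{n{\left(-38 \right)} - 46797} = \frac{1}{\left(127 - 38\right) - 46797} = \frac{1}{89 - 46797} = \frac{1}{-46708} = - \frac{1}{46708}$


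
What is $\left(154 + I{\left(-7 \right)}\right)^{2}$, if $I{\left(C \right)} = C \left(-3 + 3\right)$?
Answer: $23716$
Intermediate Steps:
$I{\left(C \right)} = 0$ ($I{\left(C \right)} = C 0 = 0$)
$\left(154 + I{\left(-7 \right)}\right)^{2} = \left(154 + 0\right)^{2} = 154^{2} = 23716$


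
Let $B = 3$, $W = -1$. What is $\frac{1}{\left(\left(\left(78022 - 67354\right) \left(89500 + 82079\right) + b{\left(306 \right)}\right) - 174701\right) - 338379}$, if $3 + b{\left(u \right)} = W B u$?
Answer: $\frac{1}{1829890771} \approx 5.4648 \cdot 10^{-10}$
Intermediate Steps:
$b{\left(u \right)} = -3 - 3 u$ ($b{\left(u \right)} = -3 + \left(-1\right) 3 u = -3 - 3 u$)
$\frac{1}{\left(\left(\left(78022 - 67354\right) \left(89500 + 82079\right) + b{\left(306 \right)}\right) - 174701\right) - 338379} = \frac{1}{\left(\left(\left(78022 - 67354\right) \left(89500 + 82079\right) - 921\right) - 174701\right) - 338379} = \frac{1}{\left(\left(10668 \cdot 171579 - 921\right) - 174701\right) - 338379} = \frac{1}{\left(\left(1830404772 - 921\right) - 174701\right) - 338379} = \frac{1}{\left(1830403851 - 174701\right) - 338379} = \frac{1}{1830229150 - 338379} = \frac{1}{1829890771}$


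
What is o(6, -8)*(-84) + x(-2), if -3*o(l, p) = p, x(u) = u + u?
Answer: -228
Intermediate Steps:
x(u) = 2*u
o(l, p) = -p/3
o(6, -8)*(-84) + x(-2) = -⅓*(-8)*(-84) + 2*(-2) = (8/3)*(-84) - 4 = -224 - 4 = -228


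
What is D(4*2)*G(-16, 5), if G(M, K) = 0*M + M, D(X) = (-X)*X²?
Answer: 8192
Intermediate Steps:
D(X) = -X³
G(M, K) = M (G(M, K) = 0 + M = M)
D(4*2)*G(-16, 5) = -(4*2)³*(-16) = -1*8³*(-16) = -1*512*(-16) = -512*(-16) = 8192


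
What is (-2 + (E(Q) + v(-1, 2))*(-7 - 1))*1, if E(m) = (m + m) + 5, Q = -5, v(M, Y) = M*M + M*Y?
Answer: 46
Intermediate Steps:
v(M, Y) = M**2 + M*Y
E(m) = 5 + 2*m (E(m) = 2*m + 5 = 5 + 2*m)
(-2 + (E(Q) + v(-1, 2))*(-7 - 1))*1 = (-2 + ((5 + 2*(-5)) - (-1 + 2))*(-7 - 1))*1 = (-2 + ((5 - 10) - 1*1)*(-8))*1 = (-2 + (-5 - 1)*(-8))*1 = (-2 - 6*(-8))*1 = (-2 + 48)*1 = 46*1 = 46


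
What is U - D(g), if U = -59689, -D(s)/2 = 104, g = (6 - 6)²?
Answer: -59481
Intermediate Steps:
g = 0 (g = 0² = 0)
D(s) = -208 (D(s) = -2*104 = -208)
U - D(g) = -59689 - 1*(-208) = -59689 + 208 = -59481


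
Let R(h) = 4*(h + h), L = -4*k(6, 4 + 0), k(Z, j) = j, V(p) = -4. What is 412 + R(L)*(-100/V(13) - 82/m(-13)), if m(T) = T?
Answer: -46740/13 ≈ -3595.4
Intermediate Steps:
L = -16 (L = -4*(4 + 0) = -4*4 = -16)
R(h) = 8*h (R(h) = 4*(2*h) = 8*h)
412 + R(L)*(-100/V(13) - 82/m(-13)) = 412 + (8*(-16))*(-100/(-4) - 82/(-13)) = 412 - 128*(-100*(-1/4) - 82*(-1/13)) = 412 - 128*(25 + 82/13) = 412 - 128*407/13 = 412 - 52096/13 = -46740/13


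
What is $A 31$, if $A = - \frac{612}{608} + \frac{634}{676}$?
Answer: $- \frac{54715}{25688} \approx -2.13$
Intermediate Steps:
$A = - \frac{1765}{25688}$ ($A = \left(-612\right) \frac{1}{608} + 634 \cdot \frac{1}{676} = - \frac{153}{152} + \frac{317}{338} = - \frac{1765}{25688} \approx -0.068709$)
$A 31 = \left(- \frac{1765}{25688}\right) 31 = - \frac{54715}{25688}$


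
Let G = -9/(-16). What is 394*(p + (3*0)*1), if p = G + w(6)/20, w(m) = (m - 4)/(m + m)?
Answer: 26989/120 ≈ 224.91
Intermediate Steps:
G = 9/16 (G = -9*(-1/16) = 9/16 ≈ 0.56250)
w(m) = (-4 + m)/(2*m) (w(m) = (-4 + m)/((2*m)) = (-4 + m)*(1/(2*m)) = (-4 + m)/(2*m))
p = 137/240 (p = 9/16 + ((1/2)*(-4 + 6)/6)/20 = 9/16 + ((1/2)*(1/6)*2)*(1/20) = 9/16 + (1/6)*(1/20) = 9/16 + 1/120 = 137/240 ≈ 0.57083)
394*(p + (3*0)*1) = 394*(137/240 + (3*0)*1) = 394*(137/240 + 0*1) = 394*(137/240 + 0) = 394*(137/240) = 26989/120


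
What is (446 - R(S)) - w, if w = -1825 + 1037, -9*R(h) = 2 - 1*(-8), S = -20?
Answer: 11116/9 ≈ 1235.1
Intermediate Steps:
R(h) = -10/9 (R(h) = -(2 - 1*(-8))/9 = -(2 + 8)/9 = -⅑*10 = -10/9)
w = -788
(446 - R(S)) - w = (446 - 1*(-10/9)) - 1*(-788) = (446 + 10/9) + 788 = 4024/9 + 788 = 11116/9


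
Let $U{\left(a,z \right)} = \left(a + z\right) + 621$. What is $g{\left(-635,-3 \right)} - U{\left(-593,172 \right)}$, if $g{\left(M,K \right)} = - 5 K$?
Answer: $-185$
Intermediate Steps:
$U{\left(a,z \right)} = 621 + a + z$
$g{\left(-635,-3 \right)} - U{\left(-593,172 \right)} = \left(-5\right) \left(-3\right) - \left(621 - 593 + 172\right) = 15 - 200 = -185$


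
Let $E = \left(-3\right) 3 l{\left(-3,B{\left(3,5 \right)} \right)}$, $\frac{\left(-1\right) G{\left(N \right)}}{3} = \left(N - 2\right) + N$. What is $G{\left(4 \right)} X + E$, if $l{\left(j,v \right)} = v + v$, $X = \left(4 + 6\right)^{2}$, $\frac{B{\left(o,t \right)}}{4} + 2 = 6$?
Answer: $-2088$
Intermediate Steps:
$B{\left(o,t \right)} = 16$ ($B{\left(o,t \right)} = -8 + 4 \cdot 6 = -8 + 24 = 16$)
$G{\left(N \right)} = 6 - 6 N$ ($G{\left(N \right)} = - 3 \left(\left(N - 2\right) + N\right) = - 3 \left(\left(-2 + N\right) + N\right) = - 3 \left(-2 + 2 N\right) = 6 - 6 N$)
$X = 100$ ($X = 10^{2} = 100$)
$l{\left(j,v \right)} = 2 v$
$E = -288$ ($E = \left(-3\right) 3 \cdot 2 \cdot 16 = \left(-9\right) 32 = -288$)
$G{\left(4 \right)} X + E = \left(6 - 24\right) 100 - 288 = \left(-18\right) 100 - 288 = -1800 - 288 = -2088$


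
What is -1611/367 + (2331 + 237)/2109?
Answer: -818381/258001 ≈ -3.1720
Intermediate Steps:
-1611/367 + (2331 + 237)/2109 = -1611*1/367 + 2568*(1/2109) = -1611/367 + 856/703 = -818381/258001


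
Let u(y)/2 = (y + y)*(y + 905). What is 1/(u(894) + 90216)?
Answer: 1/6523440 ≈ 1.5329e-7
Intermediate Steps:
u(y) = 4*y*(905 + y) (u(y) = 2*((y + y)*(y + 905)) = 2*((2*y)*(905 + y)) = 2*(2*y*(905 + y)) = 4*y*(905 + y))
1/(u(894) + 90216) = 1/(4*894*(905 + 894) + 90216) = 1/(4*894*1799 + 90216) = 1/(6433224 + 90216) = 1/6523440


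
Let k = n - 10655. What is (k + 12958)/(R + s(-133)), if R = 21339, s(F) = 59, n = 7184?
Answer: 9487/21398 ≈ 0.44336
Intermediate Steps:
k = -3471 (k = 7184 - 10655 = -3471)
(k + 12958)/(R + s(-133)) = (-3471 + 12958)/(21339 + 59) = 9487/21398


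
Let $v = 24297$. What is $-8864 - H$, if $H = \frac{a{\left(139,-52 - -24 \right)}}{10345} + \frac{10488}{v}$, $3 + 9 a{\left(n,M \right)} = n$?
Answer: $- \frac{6684291345824}{754057395} \approx -8864.4$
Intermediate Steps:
$a{\left(n,M \right)} = - \frac{1}{3} + \frac{n}{9}$
$H = \frac{326596544}{754057395}$ ($H = \frac{- \frac{1}{3} + \frac{1}{9} \cdot 139}{10345} + \frac{10488}{24297} = \left(- \frac{1}{3} + \frac{139}{9}\right) \frac{1}{10345} + 10488 \cdot \frac{1}{24297} = \frac{136}{9} \cdot \frac{1}{10345} + \frac{3496}{8099} = \frac{136}{93105} + \frac{3496}{8099} = \frac{326596544}{754057395} \approx 0.43312$)
$-8864 - H = -8864 - \frac{326596544}{754057395} = - \frac{6684291345824}{754057395}$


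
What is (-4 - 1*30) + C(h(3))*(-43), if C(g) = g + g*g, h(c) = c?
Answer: -550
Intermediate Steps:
C(g) = g + g**2
(-4 - 1*30) + C(h(3))*(-43) = (-4 - 1*30) + (3*(1 + 3))*(-43) = (-4 - 30) + (3*4)*(-43) = -34 + 12*(-43) = -34 - 516 = -550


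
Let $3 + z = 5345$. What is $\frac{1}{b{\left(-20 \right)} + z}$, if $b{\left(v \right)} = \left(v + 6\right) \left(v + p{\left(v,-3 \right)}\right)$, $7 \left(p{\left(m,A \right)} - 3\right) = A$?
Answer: $\frac{1}{5586} \approx 0.00017902$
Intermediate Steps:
$z = 5342$ ($z = -3 + 5345 = 5342$)
$p{\left(m,A \right)} = 3 + \frac{A}{7}$
$b{\left(v \right)} = \left(6 + v\right) \left(\frac{18}{7} + v\right)$ ($b{\left(v \right)} = \left(v + 6\right) \left(v + \left(3 + \frac{1}{7} \left(-3\right)\right)\right) = \left(6 + v\right) \left(v + \left(3 - \frac{3}{7}\right)\right) = \left(6 + v\right) \left(v + \frac{18}{7}\right) = \left(6 + v\right) \left(\frac{18}{7} + v\right)$)
$\frac{1}{b{\left(-20 \right)} + z} = \frac{1}{\left(\frac{108}{7} + \left(-20\right)^{2} + \frac{60}{7} \left(-20\right)\right) + 5342} = \frac{1}{\left(\frac{108}{7} + 400 - \frac{1200}{7}\right) + 5342} = \frac{1}{244 + 5342} = \frac{1}{5586}$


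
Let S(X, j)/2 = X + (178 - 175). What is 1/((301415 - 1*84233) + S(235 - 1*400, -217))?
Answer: 1/216858 ≈ 4.6113e-6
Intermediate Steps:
S(X, j) = 6 + 2*X (S(X, j) = 2*(X + (178 - 175)) = 2*(X + 3) = 2*(3 + X) = 6 + 2*X)
1/((301415 - 1*84233) + S(235 - 1*400, -217)) = 1/((301415 - 1*84233) + (6 + 2*(235 - 1*400))) = 1/((301415 - 84233) + (6 + 2*(235 - 400))) = 1/(217182 + (6 + 2*(-165))) = 1/(217182 + (6 - 330)) = 1/(217182 - 324) = 1/216858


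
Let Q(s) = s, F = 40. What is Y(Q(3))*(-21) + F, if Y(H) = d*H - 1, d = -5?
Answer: 376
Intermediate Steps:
Y(H) = -1 - 5*H (Y(H) = -5*H - 1 = -1 - 5*H)
Y(Q(3))*(-21) + F = (-1 - 5*3)*(-21) + 40 = (-1 - 15)*(-21) + 40 = -16*(-21) + 40 = 336 + 40 = 376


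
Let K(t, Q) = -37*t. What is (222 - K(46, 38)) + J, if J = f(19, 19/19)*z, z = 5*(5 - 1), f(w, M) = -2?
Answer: 1884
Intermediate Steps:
z = 20 (z = 5*4 = 20)
J = -40 (J = -2*20 = -40)
(222 - K(46, 38)) + J = (222 - (-37)*46) - 40 = (222 - 1*(-1702)) - 40 = (222 + 1702) - 40 = 1924 - 40 = 1884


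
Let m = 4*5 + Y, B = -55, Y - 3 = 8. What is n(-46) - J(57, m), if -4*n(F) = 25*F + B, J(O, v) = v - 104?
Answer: 1497/4 ≈ 374.25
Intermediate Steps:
Y = 11 (Y = 3 + 8 = 11)
m = 31 (m = 4*5 + 11 = 20 + 11 = 31)
J(O, v) = -104 + v
n(F) = 55/4 - 25*F/4 (n(F) = -(25*F - 55)/4 = -(-55 + 25*F)/4 = 55/4 - 25*F/4)
n(-46) - J(57, m) = (55/4 - 25/4*(-46)) - (-104 + 31) = (55/4 + 575/2) - 1*(-73) = 1205/4 + 73 = 1497/4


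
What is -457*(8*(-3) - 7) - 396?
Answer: 13771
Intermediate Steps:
-457*(8*(-3) - 7) - 396 = -457*(-24 - 7) - 396 = -457*(-31) - 396 = 14167 - 396 = 13771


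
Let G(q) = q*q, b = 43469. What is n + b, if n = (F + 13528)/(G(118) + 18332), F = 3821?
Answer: 467384471/10752 ≈ 43470.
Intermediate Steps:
G(q) = q**2
n = 5783/10752 (n = (3821 + 13528)/(118**2 + 18332) = 17349/(13924 + 18332) = 17349/32256 = 17349*(1/32256) = 5783/10752 ≈ 0.53785)
n + b = 5783/10752 + 43469 = 467384471/10752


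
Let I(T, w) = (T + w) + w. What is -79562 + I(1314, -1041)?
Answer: -80330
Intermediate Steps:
I(T, w) = T + 2*w
-79562 + I(1314, -1041) = -79562 + (1314 + 2*(-1041)) = -79562 + (1314 - 2082) = -79562 - 768 = -80330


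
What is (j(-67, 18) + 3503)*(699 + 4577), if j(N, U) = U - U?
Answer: 18481828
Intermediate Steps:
j(N, U) = 0
(j(-67, 18) + 3503)*(699 + 4577) = (0 + 3503)*(699 + 4577) = 3503*5276 = 18481828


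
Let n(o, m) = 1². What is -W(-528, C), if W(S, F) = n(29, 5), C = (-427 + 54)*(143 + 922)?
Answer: -1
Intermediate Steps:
C = -397245 (C = -373*1065 = -397245)
n(o, m) = 1
W(S, F) = 1
-W(-528, C) = -1*1 = -1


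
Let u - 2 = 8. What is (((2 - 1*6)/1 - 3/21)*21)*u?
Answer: -870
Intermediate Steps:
u = 10 (u = 2 + 8 = 10)
(((2 - 1*6)/1 - 3/21)*21)*u = (((2 - 1*6)/1 - 3/21)*21)*10 = (((2 - 6)*1 - 3*1/21)*21)*10 = ((-4*1 - ⅐)*21)*10 = ((-4 - ⅐)*21)*10 = -29/7*21*10 = -87*10 = -870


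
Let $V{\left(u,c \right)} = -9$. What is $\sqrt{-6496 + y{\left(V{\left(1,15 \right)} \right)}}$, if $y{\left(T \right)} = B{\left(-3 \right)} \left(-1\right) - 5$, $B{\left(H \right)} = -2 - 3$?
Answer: $4 i \sqrt{406} \approx 80.598 i$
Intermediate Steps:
$B{\left(H \right)} = -5$
$y{\left(T \right)} = 0$ ($y{\left(T \right)} = \left(-5\right) \left(-1\right) - 5 = 5 - 5 = 0$)
$\sqrt{-6496 + y{\left(V{\left(1,15 \right)} \right)}} = \sqrt{-6496 + 0} = \sqrt{-6496} = 4 i \sqrt{406}$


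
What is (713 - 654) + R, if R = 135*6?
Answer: 869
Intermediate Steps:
R = 810
(713 - 654) + R = (713 - 654) + 810 = 59 + 810 = 869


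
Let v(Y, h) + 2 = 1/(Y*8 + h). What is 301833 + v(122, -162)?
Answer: 245690435/814 ≈ 3.0183e+5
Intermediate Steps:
v(Y, h) = -2 + 1/(h + 8*Y) (v(Y, h) = -2 + 1/(Y*8 + h) = -2 + 1/(8*Y + h) = -2 + 1/(h + 8*Y))
301833 + v(122, -162) = 301833 + (1 - 16*122 - 2*(-162))/(-162 + 8*122) = 301833 + (1 - 1952 + 324)/(-162 + 976) = 301833 - 1627/814 = 245690435/814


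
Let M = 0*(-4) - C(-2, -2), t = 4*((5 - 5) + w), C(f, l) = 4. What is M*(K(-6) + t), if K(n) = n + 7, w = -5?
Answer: 76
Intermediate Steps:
K(n) = 7 + n
t = -20 (t = 4*((5 - 5) - 5) = 4*(0 - 5) = 4*(-5) = -20)
M = -4 (M = 0*(-4) - 1*4 = 0 - 4 = -4)
M*(K(-6) + t) = -4*((7 - 6) - 20) = -4*(1 - 20) = -4*(-19) = 76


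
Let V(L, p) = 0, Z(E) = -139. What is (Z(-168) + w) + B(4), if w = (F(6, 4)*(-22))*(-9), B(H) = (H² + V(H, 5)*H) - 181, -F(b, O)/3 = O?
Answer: -2680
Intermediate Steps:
F(b, O) = -3*O
B(H) = -181 + H² (B(H) = (H² + 0*H) - 181 = (H² + 0) - 181 = H² - 181 = -181 + H²)
w = -2376 (w = (-3*4*(-22))*(-9) = -12*(-22)*(-9) = 264*(-9) = -2376)
(Z(-168) + w) + B(4) = (-139 - 2376) + (-181 + 4²) = -2515 + (-181 + 16) = -2515 - 165 = -2680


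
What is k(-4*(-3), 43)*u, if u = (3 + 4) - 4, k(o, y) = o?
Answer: 36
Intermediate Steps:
u = 3 (u = 7 - 4 = 3)
k(-4*(-3), 43)*u = -4*(-3)*3 = 12*3 = 36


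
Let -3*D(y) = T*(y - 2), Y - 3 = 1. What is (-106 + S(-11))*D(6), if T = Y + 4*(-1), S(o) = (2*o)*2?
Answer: 0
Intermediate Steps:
Y = 4 (Y = 3 + 1 = 4)
S(o) = 4*o
T = 0 (T = 4 + 4*(-1) = 4 - 4 = 0)
D(y) = 0 (D(y) = -0*(y - 2) = -0*(-2 + y) = -⅓*0 = 0)
(-106 + S(-11))*D(6) = (-106 + 4*(-11))*0 = (-106 - 44)*0 = -150*0 = 0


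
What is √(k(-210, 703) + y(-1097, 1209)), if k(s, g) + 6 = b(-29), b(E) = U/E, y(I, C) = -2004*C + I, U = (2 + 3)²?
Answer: 4*I*√127408339/29 ≈ 1556.9*I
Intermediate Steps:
U = 25 (U = 5² = 25)
y(I, C) = I - 2004*C
b(E) = 25/E
k(s, g) = -199/29 (k(s, g) = -6 + 25/(-29) = -6 + 25*(-1/29) = -6 - 25/29 = -199/29)
√(k(-210, 703) + y(-1097, 1209)) = √(-199/29 + (-1097 - 2004*1209)) = √(-199/29 + (-1097 - 2422836)) = √(-199/29 - 2423933) = √(-70294256/29) = 4*I*√127408339/29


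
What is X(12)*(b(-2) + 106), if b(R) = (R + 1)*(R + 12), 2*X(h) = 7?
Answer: 336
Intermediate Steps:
X(h) = 7/2 (X(h) = (1/2)*7 = 7/2)
b(R) = (1 + R)*(12 + R)
X(12)*(b(-2) + 106) = 7*((12 + (-2)**2 + 13*(-2)) + 106)/2 = 7*((12 + 4 - 26) + 106)/2 = 7*(-10 + 106)/2 = (7/2)*96 = 336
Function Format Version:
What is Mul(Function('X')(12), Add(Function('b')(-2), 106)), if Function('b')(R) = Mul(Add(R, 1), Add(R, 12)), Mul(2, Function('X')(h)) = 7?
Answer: 336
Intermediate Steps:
Function('X')(h) = Rational(7, 2) (Function('X')(h) = Mul(Rational(1, 2), 7) = Rational(7, 2))
Function('b')(R) = Mul(Add(1, R), Add(12, R))
Mul(Function('X')(12), Add(Function('b')(-2), 106)) = Mul(Rational(7, 2), Add(Add(12, Pow(-2, 2), Mul(13, -2)), 106)) = Mul(Rational(7, 2), Add(Add(12, 4, -26), 106)) = Mul(Rational(7, 2), Add(-10, 106)) = Mul(Rational(7, 2), 96) = 336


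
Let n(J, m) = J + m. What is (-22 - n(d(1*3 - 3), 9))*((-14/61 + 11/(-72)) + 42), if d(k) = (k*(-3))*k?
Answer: -5666335/4392 ≈ -1290.1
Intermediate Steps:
d(k) = -3*k**2 (d(k) = (-3*k)*k = -3*k**2)
(-22 - n(d(1*3 - 3), 9))*((-14/61 + 11/(-72)) + 42) = (-22 - (-3*(1*3 - 3)**2 + 9))*((-14/61 + 11/(-72)) + 42) = (-22 - (-3*(3 - 3)**2 + 9))*((-14*1/61 + 11*(-1/72)) + 42) = (-22 - (-3*0**2 + 9))*((-14/61 - 11/72) + 42) = (-22 - (-3*0 + 9))*(-1679/4392 + 42) = (-22 - (0 + 9))*(182785/4392) = (-22 - 1*9)*(182785/4392) = (-22 - 9)*(182785/4392) = -31*182785/4392 = -5666335/4392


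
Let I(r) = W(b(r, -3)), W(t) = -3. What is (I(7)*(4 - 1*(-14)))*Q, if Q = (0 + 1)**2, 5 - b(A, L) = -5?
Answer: -54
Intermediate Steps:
b(A, L) = 10 (b(A, L) = 5 - 1*(-5) = 5 + 5 = 10)
I(r) = -3
Q = 1 (Q = 1**2 = 1)
(I(7)*(4 - 1*(-14)))*Q = -3*(4 - 1*(-14))*1 = -3*(4 + 14)*1 = -3*18*1 = -54*1 = -54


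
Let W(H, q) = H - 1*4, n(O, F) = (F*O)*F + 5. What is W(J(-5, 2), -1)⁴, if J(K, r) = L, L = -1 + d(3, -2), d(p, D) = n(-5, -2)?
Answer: 160000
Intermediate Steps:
n(O, F) = 5 + O*F² (n(O, F) = O*F² + 5 = 5 + O*F²)
d(p, D) = -15 (d(p, D) = 5 - 5*(-2)² = 5 - 5*4 = 5 - 20 = -15)
L = -16 (L = -1 - 15 = -16)
J(K, r) = -16
W(H, q) = -4 + H (W(H, q) = H - 4 = -4 + H)
W(J(-5, 2), -1)⁴ = (-4 - 16)⁴ = (-20)⁴ = 160000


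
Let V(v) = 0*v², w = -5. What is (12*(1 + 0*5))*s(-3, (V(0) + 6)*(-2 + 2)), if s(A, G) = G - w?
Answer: 60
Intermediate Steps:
V(v) = 0
s(A, G) = 5 + G (s(A, G) = G - 1*(-5) = G + 5 = 5 + G)
(12*(1 + 0*5))*s(-3, (V(0) + 6)*(-2 + 2)) = (12*(1 + 0*5))*(5 + (0 + 6)*(-2 + 2)) = (12*(1 + 0))*(5 + 6*0) = (12*1)*(5 + 0) = 12*5 = 60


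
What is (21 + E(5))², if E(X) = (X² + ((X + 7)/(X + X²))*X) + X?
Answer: 2809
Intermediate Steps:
E(X) = X + X² + X*(7 + X)/(X + X²) (E(X) = (X² + ((7 + X)/(X + X²))*X) + X = (X² + X*(7 + X)/(X + X²)) + X = X + X² + X*(7 + X)/(X + X²))
(21 + E(5))² = (21 + (7 + 5³ + 2*5 + 2*5²)/(1 + 5))² = (21 + (7 + 125 + 10 + 2*25)/6)² = (21 + (7 + 125 + 10 + 50)/6)² = (21 + (⅙)*192)² = (21 + 32)² = 53² = 2809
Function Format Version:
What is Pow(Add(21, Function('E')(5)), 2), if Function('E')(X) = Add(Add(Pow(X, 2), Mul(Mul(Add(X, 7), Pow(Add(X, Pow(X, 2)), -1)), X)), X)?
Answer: 2809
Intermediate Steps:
Function('E')(X) = Add(X, Pow(X, 2), Mul(X, Pow(Add(X, Pow(X, 2)), -1), Add(7, X))) (Function('E')(X) = Add(Add(Pow(X, 2), Mul(Mul(Add(7, X), Pow(Add(X, Pow(X, 2)), -1)), X)), X) = Add(Add(Pow(X, 2), Mul(Mul(Pow(Add(X, Pow(X, 2)), -1), Add(7, X)), X)), X) = Add(Add(Pow(X, 2), Mul(X, Pow(Add(X, Pow(X, 2)), -1), Add(7, X))), X) = Add(X, Pow(X, 2), Mul(X, Pow(Add(X, Pow(X, 2)), -1), Add(7, X))))
Pow(Add(21, Function('E')(5)), 2) = Pow(Add(21, Mul(Pow(Add(1, 5), -1), Add(7, Pow(5, 3), Mul(2, 5), Mul(2, Pow(5, 2))))), 2) = Pow(Add(21, Mul(Pow(6, -1), Add(7, 125, 10, Mul(2, 25)))), 2) = Pow(Add(21, Mul(Rational(1, 6), Add(7, 125, 10, 50))), 2) = Pow(Add(21, Mul(Rational(1, 6), 192)), 2) = Pow(Add(21, 32), 2) = Pow(53, 2) = 2809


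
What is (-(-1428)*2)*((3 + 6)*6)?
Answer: 154224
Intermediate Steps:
(-(-1428)*2)*((3 + 6)*6) = (-1428*(-2))*(9*6) = 2856*54 = 154224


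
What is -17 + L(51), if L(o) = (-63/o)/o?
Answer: -4920/289 ≈ -17.024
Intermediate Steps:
L(o) = -63/o²
-17 + L(51) = -17 - 63/51² = -17 - 63*1/2601 = -17 - 7/289 = -4920/289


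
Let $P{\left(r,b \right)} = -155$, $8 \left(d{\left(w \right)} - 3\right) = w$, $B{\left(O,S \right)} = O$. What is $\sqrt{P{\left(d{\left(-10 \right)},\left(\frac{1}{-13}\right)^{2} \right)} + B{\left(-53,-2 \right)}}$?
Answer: $4 i \sqrt{13} \approx 14.422 i$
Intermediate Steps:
$d{\left(w \right)} = 3 + \frac{w}{8}$
$\sqrt{P{\left(d{\left(-10 \right)},\left(\frac{1}{-13}\right)^{2} \right)} + B{\left(-53,-2 \right)}} = \sqrt{-155 - 53} = \sqrt{-208} = 4 i \sqrt{13}$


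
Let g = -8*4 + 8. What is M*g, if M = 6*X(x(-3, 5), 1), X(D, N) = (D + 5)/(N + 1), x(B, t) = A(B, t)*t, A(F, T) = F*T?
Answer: 5040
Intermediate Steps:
x(B, t) = B*t**2 (x(B, t) = (B*t)*t = B*t**2)
X(D, N) = (5 + D)/(1 + N)
M = -210 (M = 6*((5 - 3*5**2)/(1 + 1)) = 6*((5 - 3*25)/2) = 6*((5 - 75)/2) = 6*((1/2)*(-70)) = 6*(-35) = -210)
g = -24 (g = -32 + 8 = -24)
M*g = -210*(-24) = 5040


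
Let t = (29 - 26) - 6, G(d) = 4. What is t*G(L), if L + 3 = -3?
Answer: -12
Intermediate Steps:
L = -6 (L = -3 - 3 = -6)
t = -3 (t = 3 - 6 = -3)
t*G(L) = -3*4 = -12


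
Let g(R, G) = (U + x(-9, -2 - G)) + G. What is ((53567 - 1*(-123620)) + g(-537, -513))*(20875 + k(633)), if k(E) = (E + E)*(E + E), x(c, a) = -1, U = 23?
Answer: 286889103176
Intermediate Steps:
k(E) = 4*E² (k(E) = (2*E)*(2*E) = 4*E²)
g(R, G) = 22 + G (g(R, G) = (23 - 1) + G = 22 + G)
((53567 - 1*(-123620)) + g(-537, -513))*(20875 + k(633)) = ((53567 - 1*(-123620)) + (22 - 513))*(20875 + 4*633²) = ((53567 + 123620) - 491)*(20875 + 4*400689) = (177187 - 491)*(20875 + 1602756) = 176696*1623631 = 286889103176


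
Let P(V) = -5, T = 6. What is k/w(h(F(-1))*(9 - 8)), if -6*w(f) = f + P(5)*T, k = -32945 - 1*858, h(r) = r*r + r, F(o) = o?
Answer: -33803/5 ≈ -6760.6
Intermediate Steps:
h(r) = r + r² (h(r) = r² + r = r + r²)
k = -33803 (k = -32945 - 858 = -33803)
w(f) = 5 - f/6 (w(f) = -(f - 5*6)/6 = -(f - 30)/6 = -(-30 + f)/6 = 5 - f/6)
k/w(h(F(-1))*(9 - 8)) = -33803/(5 - (-(1 - 1))*(9 - 8)/6) = -33803/(5 - (-1*0)/6) = -33803/(5 - 0) = -33803/(5 - ⅙*0) = -33803/(5 + 0) = -33803/5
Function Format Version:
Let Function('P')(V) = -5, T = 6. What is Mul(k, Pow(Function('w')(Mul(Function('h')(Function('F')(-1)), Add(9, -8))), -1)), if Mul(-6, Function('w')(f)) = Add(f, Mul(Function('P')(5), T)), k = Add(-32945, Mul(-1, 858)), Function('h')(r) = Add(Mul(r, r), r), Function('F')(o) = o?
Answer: Rational(-33803, 5) ≈ -6760.6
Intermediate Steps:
Function('h')(r) = Add(r, Pow(r, 2)) (Function('h')(r) = Add(Pow(r, 2), r) = Add(r, Pow(r, 2)))
k = -33803 (k = Add(-32945, -858) = -33803)
Function('w')(f) = Add(5, Mul(Rational(-1, 6), f)) (Function('w')(f) = Mul(Rational(-1, 6), Add(f, Mul(-5, 6))) = Mul(Rational(-1, 6), Add(f, -30)) = Mul(Rational(-1, 6), Add(-30, f)) = Add(5, Mul(Rational(-1, 6), f)))
Mul(k, Pow(Function('w')(Mul(Function('h')(Function('F')(-1)), Add(9, -8))), -1)) = Mul(-33803, Pow(Add(5, Mul(Rational(-1, 6), Mul(Mul(-1, Add(1, -1)), Add(9, -8)))), -1)) = Mul(-33803, Pow(Add(5, Mul(Rational(-1, 6), Mul(Mul(-1, 0), 1))), -1)) = Mul(-33803, Pow(Add(5, Mul(Rational(-1, 6), Mul(0, 1))), -1)) = Mul(-33803, Pow(Add(5, Mul(Rational(-1, 6), 0)), -1)) = Mul(-33803, Pow(Add(5, 0), -1)) = Mul(-33803, Pow(5, -1)) = Mul(-33803, Rational(1, 5)) = Rational(-33803, 5)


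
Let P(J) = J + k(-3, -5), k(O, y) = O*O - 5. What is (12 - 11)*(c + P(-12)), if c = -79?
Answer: -87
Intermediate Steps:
k(O, y) = -5 + O**2 (k(O, y) = O**2 - 5 = -5 + O**2)
P(J) = 4 + J (P(J) = J + (-5 + (-3)**2) = J + (-5 + 9) = J + 4 = 4 + J)
(12 - 11)*(c + P(-12)) = (12 - 11)*(-79 + (4 - 12)) = 1*(-79 - 8) = 1*(-87) = -87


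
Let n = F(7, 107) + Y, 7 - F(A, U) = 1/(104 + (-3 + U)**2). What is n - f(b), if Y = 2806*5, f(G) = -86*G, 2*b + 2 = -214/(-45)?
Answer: 463733813/32760 ≈ 14155.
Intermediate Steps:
b = 62/45 (b = -1 + (-214/(-45))/2 = -1 + (-214*(-1/45))/2 = -1 + (1/2)*(214/45) = -1 + 107/45 = 62/45 ≈ 1.3778)
Y = 14030
F(A, U) = 7 - 1/(104 + (-3 + U)**2)
n = 153284039/10920 (n = (727 + 7*(-3 + 107)**2)/(104 + (-3 + 107)**2) + 14030 = (727 + 7*104**2)/(104 + 104**2) + 14030 = (727 + 7*10816)/(104 + 10816) + 14030 = (727 + 75712)/10920 + 14030 = (1/10920)*76439 + 14030 = 76439/10920 + 14030 = 153284039/10920 ≈ 14037.)
n - f(b) = 153284039/10920 - (-86)*62/45 = 153284039/10920 - 1*(-5332/45) = 153284039/10920 + 5332/45 = 463733813/32760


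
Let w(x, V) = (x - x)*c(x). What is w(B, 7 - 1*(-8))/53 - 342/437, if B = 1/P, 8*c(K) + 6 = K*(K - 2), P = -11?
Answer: -18/23 ≈ -0.78261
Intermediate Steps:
c(K) = -¾ + K*(-2 + K)/8 (c(K) = -¾ + (K*(K - 2))/8 = -¾ + (K*(-2 + K))/8 = -¾ + K*(-2 + K)/8)
B = -1/11 (B = 1/(-11) = -1/11 ≈ -0.090909)
w(x, V) = 0 (w(x, V) = (x - x)*(-¾ - x/4 + x²/8) = 0*(-¾ - x/4 + x²/8) = 0)
w(B, 7 - 1*(-8))/53 - 342/437 = 0/53 - 342/437 = 0*(1/53) - 342*1/437 = 0 - 18/23 = -18/23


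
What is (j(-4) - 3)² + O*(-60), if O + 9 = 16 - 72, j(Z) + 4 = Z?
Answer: 4021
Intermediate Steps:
j(Z) = -4 + Z
O = -65 (O = -9 + (16 - 72) = -9 - 56 = -65)
(j(-4) - 3)² + O*(-60) = ((-4 - 4) - 3)² - 65*(-60) = (-8 - 3)² + 3900 = (-11)² + 3900 = 121 + 3900 = 4021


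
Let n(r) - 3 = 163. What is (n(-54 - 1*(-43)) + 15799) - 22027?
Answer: -6062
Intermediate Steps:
n(r) = 166 (n(r) = 3 + 163 = 166)
(n(-54 - 1*(-43)) + 15799) - 22027 = (166 + 15799) - 22027 = 15965 - 22027 = -6062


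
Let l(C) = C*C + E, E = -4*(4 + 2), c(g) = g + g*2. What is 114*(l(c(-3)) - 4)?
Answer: 6042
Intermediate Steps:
c(g) = 3*g (c(g) = g + 2*g = 3*g)
E = -24 (E = -4*6 = -24)
l(C) = -24 + C² (l(C) = C*C - 24 = C² - 24 = -24 + C²)
114*(l(c(-3)) - 4) = 114*((-24 + (3*(-3))²) - 4) = 114*((-24 + (-9)²) - 4) = 114*((-24 + 81) - 4) = 114*(57 - 4) = 114*53 = 6042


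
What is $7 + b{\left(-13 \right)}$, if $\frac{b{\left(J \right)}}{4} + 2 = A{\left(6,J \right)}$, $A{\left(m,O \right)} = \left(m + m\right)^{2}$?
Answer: $575$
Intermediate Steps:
$A{\left(m,O \right)} = 4 m^{2}$ ($A{\left(m,O \right)} = \left(2 m\right)^{2} = 4 m^{2}$)
$b{\left(J \right)} = 568$ ($b{\left(J \right)} = -8 + 4 \cdot 4 \cdot 6^{2} = -8 + 4 \cdot 4 \cdot 36 = -8 + 4 \cdot 144 = -8 + 576 = 568$)
$7 + b{\left(-13 \right)} = 7 + 568 = 575$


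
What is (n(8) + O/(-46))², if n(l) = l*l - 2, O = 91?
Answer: 7623121/2116 ≈ 3602.6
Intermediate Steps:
n(l) = -2 + l² (n(l) = l² - 2 = -2 + l²)
(n(8) + O/(-46))² = ((-2 + 8²) + 91/(-46))² = ((-2 + 64) + 91*(-1/46))² = (62 - 91/46)² = (2761/46)² = 7623121/2116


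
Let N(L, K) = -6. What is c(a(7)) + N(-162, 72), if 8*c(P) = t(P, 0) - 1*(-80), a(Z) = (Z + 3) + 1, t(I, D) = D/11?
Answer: 4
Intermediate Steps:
t(I, D) = D/11 (t(I, D) = D*(1/11) = D/11)
a(Z) = 4 + Z (a(Z) = (3 + Z) + 1 = 4 + Z)
c(P) = 10 (c(P) = ((1/11)*0 - 1*(-80))/8 = (0 + 80)/8 = (1/8)*80 = 10)
c(a(7)) + N(-162, 72) = 10 - 6 = 4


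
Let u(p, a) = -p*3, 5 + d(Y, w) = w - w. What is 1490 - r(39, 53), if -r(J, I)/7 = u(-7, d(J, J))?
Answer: 1637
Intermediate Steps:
d(Y, w) = -5 (d(Y, w) = -5 + (w - w) = -5 + 0 = -5)
u(p, a) = -3*p
r(J, I) = -147 (r(J, I) = -(-21)*(-7) = -7*21 = -147)
1490 - r(39, 53) = 1490 - 1*(-147) = 1490 + 147 = 1637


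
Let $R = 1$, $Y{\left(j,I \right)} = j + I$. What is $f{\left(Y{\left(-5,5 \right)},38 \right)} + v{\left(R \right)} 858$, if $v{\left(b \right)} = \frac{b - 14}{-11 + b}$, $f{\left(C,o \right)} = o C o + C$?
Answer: $\frac{5577}{5} \approx 1115.4$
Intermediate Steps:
$Y{\left(j,I \right)} = I + j$
$f{\left(C,o \right)} = C + C o^{2}$ ($f{\left(C,o \right)} = C o o + C = C o^{2} + C = C + C o^{2}$)
$v{\left(b \right)} = \frac{-14 + b}{-11 + b}$
$f{\left(Y{\left(-5,5 \right)},38 \right)} + v{\left(R \right)} 858 = \left(5 - 5\right) \left(1 + 38^{2}\right) + \frac{-14 + 1}{-11 + 1} \cdot 858 = 0 \left(1 + 1444\right) + \frac{1}{-10} \left(-13\right) 858 = 0 \cdot 1445 + \left(- \frac{1}{10}\right) \left(-13\right) 858 = 0 + \frac{13}{10} \cdot 858 = 0 + \frac{5577}{5} = \frac{5577}{5}$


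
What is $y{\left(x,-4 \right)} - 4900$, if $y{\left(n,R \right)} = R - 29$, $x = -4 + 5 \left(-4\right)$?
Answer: $-4933$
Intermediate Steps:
$x = -24$ ($x = -4 - 20 = -24$)
$y{\left(n,R \right)} = -29 + R$
$y{\left(x,-4 \right)} - 4900 = \left(-29 - 4\right) - 4900 = -33 - 4900 = -4933$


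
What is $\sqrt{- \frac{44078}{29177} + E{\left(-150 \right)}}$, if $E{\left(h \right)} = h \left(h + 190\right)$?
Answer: $\frac{i \sqrt{5109070037806}}{29177} \approx 77.469 i$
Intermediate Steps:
$E{\left(h \right)} = h \left(190 + h\right)$
$\sqrt{- \frac{44078}{29177} + E{\left(-150 \right)}} = \sqrt{- \frac{44078}{29177} - 150 \left(190 - 150\right)} = \sqrt{\left(-44078\right) \frac{1}{29177} - 6000} = \sqrt{- \frac{44078}{29177} - 6000} = \sqrt{- \frac{175106078}{29177}} = \frac{i \sqrt{5109070037806}}{29177}$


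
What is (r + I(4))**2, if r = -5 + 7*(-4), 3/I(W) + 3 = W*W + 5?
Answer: 38809/36 ≈ 1078.0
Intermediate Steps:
I(W) = 3/(2 + W**2) (I(W) = 3/(-3 + (W*W + 5)) = 3/(-3 + (W**2 + 5)) = 3/(-3 + (5 + W**2)) = 3/(2 + W**2))
r = -33 (r = -5 - 28 = -33)
(r + I(4))**2 = (-33 + 3/(2 + 4**2))**2 = (-33 + 3/(2 + 16))**2 = (-33 + 3/18)**2 = (-33 + 3*(1/18))**2 = (-33 + 1/6)**2 = (-197/6)**2 = 38809/36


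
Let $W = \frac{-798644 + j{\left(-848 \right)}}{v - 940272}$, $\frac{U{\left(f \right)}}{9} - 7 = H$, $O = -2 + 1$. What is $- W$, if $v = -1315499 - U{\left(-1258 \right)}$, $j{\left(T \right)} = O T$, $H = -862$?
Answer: $- \frac{199449}{562019} \approx -0.35488$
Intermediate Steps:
$O = -1$
$U{\left(f \right)} = -7695$ ($U{\left(f \right)} = 63 + 9 \left(-862\right) = 63 - 7758 = -7695$)
$j{\left(T \right)} = - T$
$v = -1307804$ ($v = -1315499 - -7695 = -1315499 + 7695 = -1307804$)
$W = \frac{199449}{562019}$ ($W = \frac{-798644 - -848}{-1307804 - 940272} = \frac{-798644 + 848}{-2248076} = \left(-797796\right) \left(- \frac{1}{2248076}\right) = \frac{199449}{562019} \approx 0.35488$)
$- W = \left(-1\right) \frac{199449}{562019} = - \frac{199449}{562019}$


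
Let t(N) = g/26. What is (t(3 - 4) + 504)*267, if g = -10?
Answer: 1748049/13 ≈ 1.3447e+5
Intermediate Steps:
t(N) = -5/13 (t(N) = -10/26 = -10*1/26 = -5/13)
(t(3 - 4) + 504)*267 = (-5/13 + 504)*267 = (6547/13)*267 = 1748049/13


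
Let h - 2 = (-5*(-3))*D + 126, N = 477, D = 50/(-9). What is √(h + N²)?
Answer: √2048163/3 ≈ 477.05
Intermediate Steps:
D = -50/9 (D = 50*(-⅑) = -50/9 ≈ -5.5556)
h = 134/3 (h = 2 + (-5*(-3)*(-50/9) + 126) = 2 + (15*(-50/9) + 126) = 2 + (-250/3 + 126) = 2 + 128/3 = 134/3 ≈ 44.667)
√(h + N²) = √(134/3 + 477²) = √(134/3 + 227529) = √(682721/3) = √2048163/3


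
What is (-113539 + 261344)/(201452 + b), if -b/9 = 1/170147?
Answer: 718530781/979327241 ≈ 0.73370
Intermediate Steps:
b = -9/170147 ≈ -5.2895e-5
(-113539 + 261344)/(201452 + b) = (-113539 + 261344)/(201452 - 9/170147) = 147805/(34276453435/170147) = 147805*(170147/34276453435) = 718530781/979327241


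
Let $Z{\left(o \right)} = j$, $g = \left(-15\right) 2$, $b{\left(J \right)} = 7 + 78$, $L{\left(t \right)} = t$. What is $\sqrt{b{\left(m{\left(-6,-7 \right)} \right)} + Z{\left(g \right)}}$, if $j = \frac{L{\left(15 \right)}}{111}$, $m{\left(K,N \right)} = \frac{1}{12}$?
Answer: $\frac{15 \sqrt{518}}{37} \approx 9.2269$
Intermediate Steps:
$m{\left(K,N \right)} = \frac{1}{12}$
$b{\left(J \right)} = 85$
$j = \frac{5}{37}$ ($j = \frac{15}{111} = 15 \cdot \frac{1}{111} = \frac{5}{37} \approx 0.13514$)
$g = -30$
$Z{\left(o \right)} = \frac{5}{37}$
$\sqrt{b{\left(m{\left(-6,-7 \right)} \right)} + Z{\left(g \right)}} = \sqrt{85 + \frac{5}{37}} = \sqrt{\frac{3150}{37}} = \frac{15 \sqrt{518}}{37}$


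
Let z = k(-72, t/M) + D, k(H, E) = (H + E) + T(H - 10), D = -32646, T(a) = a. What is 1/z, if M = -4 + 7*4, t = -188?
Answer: -6/196847 ≈ -3.0481e-5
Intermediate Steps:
M = 24 (M = -4 + 28 = 24)
k(H, E) = -10 + E + 2*H (k(H, E) = (H + E) + (H - 10) = (E + H) + (-10 + H) = -10 + E + 2*H)
z = -196847/6 (z = (-10 - 188/24 + 2*(-72)) - 32646 = (-10 - 188*1/24 - 144) - 32646 = (-10 - 47/6 - 144) - 32646 = -971/6 - 32646 = -196847/6 ≈ -32808.)
1/z = 1/(-196847/6) = -6/196847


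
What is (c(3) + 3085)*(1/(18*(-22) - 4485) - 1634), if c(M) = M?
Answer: -24628513840/4881 ≈ -5.0458e+6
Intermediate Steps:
(c(3) + 3085)*(1/(18*(-22) - 4485) - 1634) = (3 + 3085)*(1/(18*(-22) - 4485) - 1634) = 3088*(1/(-396 - 4485) - 1634) = 3088*(1/(-4881) - 1634) = 3088*(-1/4881 - 1634) = 3088*(-7975555/4881) = -24628513840/4881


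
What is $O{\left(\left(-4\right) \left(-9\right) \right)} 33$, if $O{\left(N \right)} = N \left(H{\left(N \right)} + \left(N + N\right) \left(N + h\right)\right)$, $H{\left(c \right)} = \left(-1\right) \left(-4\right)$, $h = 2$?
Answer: $3255120$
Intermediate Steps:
$H{\left(c \right)} = 4$
$O{\left(N \right)} = N \left(4 + 2 N \left(2 + N\right)\right)$ ($O{\left(N \right)} = N \left(4 + \left(N + N\right) \left(N + 2\right)\right) = N \left(4 + 2 N \left(2 + N\right)\right)$)
$O{\left(\left(-4\right) \left(-9\right) \right)} 33 = 2 \left(\left(-4\right) \left(-9\right)\right) \left(2 + \left(\left(-4\right) \left(-9\right)\right)^{2} + 2 \left(\left(-4\right) \left(-9\right)\right)\right) 33 = 2 \cdot 36 \left(2 + 36^{2} + 2 \cdot 36\right) 33 = 2 \cdot 36 \left(2 + 1296 + 72\right) 33 = 2 \cdot 36 \cdot 1370 \cdot 33 = 98640 \cdot 33 = 3255120$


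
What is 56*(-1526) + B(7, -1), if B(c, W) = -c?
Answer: -85463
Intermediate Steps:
56*(-1526) + B(7, -1) = 56*(-1526) - 1*7 = -85456 - 7 = -85463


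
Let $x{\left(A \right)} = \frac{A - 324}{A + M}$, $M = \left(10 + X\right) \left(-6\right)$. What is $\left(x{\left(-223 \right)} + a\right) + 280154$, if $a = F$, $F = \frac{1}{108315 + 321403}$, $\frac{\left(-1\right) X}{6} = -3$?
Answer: $\frac{47071636735789}{168019738} \approx 2.8016 \cdot 10^{5}$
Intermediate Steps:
$X = 18$ ($X = \left(-6\right) \left(-3\right) = 18$)
$M = -168$ ($M = \left(10 + 18\right) \left(-6\right) = 28 \left(-6\right) = -168$)
$F = \frac{1}{429718} \approx 2.3271 \cdot 10^{-6}$
$a = \frac{1}{429718} \approx 2.3271 \cdot 10^{-6}$
$x{\left(A \right)} = \frac{-324 + A}{-168 + A}$ ($x{\left(A \right)} = \frac{A - 324}{A - 168} = \frac{-324 + A}{-168 + A}$)
$\left(x{\left(-223 \right)} + a\right) + 280154 = \left(\frac{-324 - 223}{-168 - 223} + \frac{1}{429718}\right) + 280154 = \left(\frac{1}{-391} \left(-547\right) + \frac{1}{429718}\right) + 280154 = \left(\left(- \frac{1}{391}\right) \left(-547\right) + \frac{1}{429718}\right) + 280154 = \left(\frac{547}{391} + \frac{1}{429718}\right) + 280154 = \frac{235056137}{168019738} + 280154 = \frac{47071636735789}{168019738}$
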